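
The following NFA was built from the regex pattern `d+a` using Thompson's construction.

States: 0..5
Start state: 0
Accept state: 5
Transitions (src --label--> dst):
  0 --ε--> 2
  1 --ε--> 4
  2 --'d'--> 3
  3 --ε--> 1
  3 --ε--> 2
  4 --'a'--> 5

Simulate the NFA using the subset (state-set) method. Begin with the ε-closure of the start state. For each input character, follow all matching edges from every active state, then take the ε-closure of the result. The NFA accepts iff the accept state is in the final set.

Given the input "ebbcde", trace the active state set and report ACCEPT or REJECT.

Answer: REJECT

Derivation:
initial (ε-close {0}): {0,2}
'e' @ 1: {}  — dead — no transitions
rest 'bbcde' ignored (set empty)
final: {}; accept 5 not in set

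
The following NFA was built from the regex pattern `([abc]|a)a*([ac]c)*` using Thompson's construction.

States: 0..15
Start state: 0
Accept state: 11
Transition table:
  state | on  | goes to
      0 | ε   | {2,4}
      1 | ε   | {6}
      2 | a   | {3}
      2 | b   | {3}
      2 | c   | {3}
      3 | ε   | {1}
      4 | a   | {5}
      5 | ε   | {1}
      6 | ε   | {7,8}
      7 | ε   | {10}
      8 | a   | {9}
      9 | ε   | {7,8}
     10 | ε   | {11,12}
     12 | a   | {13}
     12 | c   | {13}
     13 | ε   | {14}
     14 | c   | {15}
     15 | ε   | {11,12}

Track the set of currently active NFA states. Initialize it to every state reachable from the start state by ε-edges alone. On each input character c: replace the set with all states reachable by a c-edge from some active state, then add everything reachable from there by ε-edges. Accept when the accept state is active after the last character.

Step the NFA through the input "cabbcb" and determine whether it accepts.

initial (ε-close {0}): {0,2,4}
'c' @ 1: {1,3,6,7,8,10,11,12}  ✓accept
'a' @ 2: {7,8,9,10,11,12,13,14}  ✓accept
'b' @ 3: {}  — dead — no transitions
rest 'bcb' ignored (set empty)
after full input: {}  (accept=11 not in)

Answer: REJECT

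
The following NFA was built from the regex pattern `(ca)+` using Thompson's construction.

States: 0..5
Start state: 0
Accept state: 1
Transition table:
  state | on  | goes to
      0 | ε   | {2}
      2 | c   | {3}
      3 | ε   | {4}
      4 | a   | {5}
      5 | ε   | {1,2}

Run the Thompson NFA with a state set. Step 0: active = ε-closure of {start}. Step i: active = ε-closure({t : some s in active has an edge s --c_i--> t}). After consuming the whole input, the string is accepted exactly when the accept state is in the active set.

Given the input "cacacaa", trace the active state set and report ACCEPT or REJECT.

Answer: REJECT

Steps:
S₀ = ε-closure({0}) = {0,2}
'c' @ 1: {3,4}
'a' @ 2: {1,2,5}  ✓accept
'c' @ 3: {3,4}
'a' @ 4: {1,2,5}  ✓accept
'c' @ 5: {3,4}
'a' @ 6: {1,2,5}  ✓accept
'a' @ 7: {}  — state set empty
final: {}; accept 1 not in set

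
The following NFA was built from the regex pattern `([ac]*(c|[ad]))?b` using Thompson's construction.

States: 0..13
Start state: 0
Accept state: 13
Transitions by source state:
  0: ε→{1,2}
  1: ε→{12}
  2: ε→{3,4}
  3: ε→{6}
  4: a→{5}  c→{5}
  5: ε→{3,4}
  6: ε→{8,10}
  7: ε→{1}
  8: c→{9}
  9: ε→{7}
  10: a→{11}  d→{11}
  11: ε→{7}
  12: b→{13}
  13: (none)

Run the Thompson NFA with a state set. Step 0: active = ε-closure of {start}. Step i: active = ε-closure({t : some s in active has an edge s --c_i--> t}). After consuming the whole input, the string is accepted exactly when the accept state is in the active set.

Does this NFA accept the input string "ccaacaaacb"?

S₀ = ε-closure({0}) = {0,1,2,3,4,6,8,10,12}
'c' @ 1: {1,3,4,5,6,7,8,9,10,12}
'c' @ 2: {1,3,4,5,6,7,8,9,10,12}
'a' @ 3: {1,3,4,5,6,7,8,10,11,12}
'a' @ 4: {1,3,4,5,6,7,8,10,11,12}
'c' @ 5: {1,3,4,5,6,7,8,9,10,12}
'a' @ 6: {1,3,4,5,6,7,8,10,11,12}
'a' @ 7: {1,3,4,5,6,7,8,10,11,12}
'a' @ 8: {1,3,4,5,6,7,8,10,11,12}
'c' @ 9: {1,3,4,5,6,7,8,9,10,12}
'b' @ 10: {13}  ✓accept
final: {13}; accept 13 in set

Answer: ACCEPT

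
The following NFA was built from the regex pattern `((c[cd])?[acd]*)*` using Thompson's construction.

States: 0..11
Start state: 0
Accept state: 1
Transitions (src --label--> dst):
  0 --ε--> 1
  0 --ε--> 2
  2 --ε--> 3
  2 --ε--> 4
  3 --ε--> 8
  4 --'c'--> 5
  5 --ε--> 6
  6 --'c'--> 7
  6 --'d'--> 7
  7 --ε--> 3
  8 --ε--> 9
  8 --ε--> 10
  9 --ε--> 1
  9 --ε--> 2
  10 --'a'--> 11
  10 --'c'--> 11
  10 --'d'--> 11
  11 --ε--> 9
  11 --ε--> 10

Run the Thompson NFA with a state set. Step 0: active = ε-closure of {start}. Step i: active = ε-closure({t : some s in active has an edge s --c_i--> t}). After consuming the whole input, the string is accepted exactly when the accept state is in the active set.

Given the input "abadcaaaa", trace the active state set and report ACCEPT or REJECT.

S₀ = ε-closure({0}) = {0,1,2,3,4,8,9,10}
'a' @ 1: {1,2,3,4,8,9,10,11}  (accept∈set)
'b' @ 2: {}  — dead — no transitions
rest 'adcaaaa' ignored (set empty)
final: {}; accept 1 not in set

Answer: REJECT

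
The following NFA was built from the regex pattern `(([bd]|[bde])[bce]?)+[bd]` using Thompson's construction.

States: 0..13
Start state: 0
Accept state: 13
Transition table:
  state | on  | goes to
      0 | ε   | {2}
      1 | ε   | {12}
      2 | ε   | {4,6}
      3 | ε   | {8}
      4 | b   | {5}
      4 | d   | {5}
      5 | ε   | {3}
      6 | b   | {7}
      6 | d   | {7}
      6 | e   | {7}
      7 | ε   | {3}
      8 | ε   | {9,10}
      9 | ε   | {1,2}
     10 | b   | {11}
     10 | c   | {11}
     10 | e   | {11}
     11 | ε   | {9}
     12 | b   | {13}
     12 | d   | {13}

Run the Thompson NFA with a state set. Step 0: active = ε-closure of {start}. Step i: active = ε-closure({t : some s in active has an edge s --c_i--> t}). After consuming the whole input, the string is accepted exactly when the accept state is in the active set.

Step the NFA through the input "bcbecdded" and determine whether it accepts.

start: ε-closure({0}) = {0,2,4,6}
'b' @ 1: {1,2,3,4,5,6,7,8,9,10,12}
'c' @ 2: {1,2,4,6,9,11,12}
'b' @ 3: {1,2,3,4,5,6,7,8,9,10,12,13}  (accept∈set)
'e' @ 4: {1,2,3,4,6,7,8,9,10,11,12}
'c' @ 5: {1,2,4,6,9,11,12}
'd' @ 6: {1,2,3,4,5,6,7,8,9,10,12,13}  (accept∈set)
'd' @ 7: {1,2,3,4,5,6,7,8,9,10,12,13}  (accept∈set)
'e' @ 8: {1,2,3,4,6,7,8,9,10,11,12}
'd' @ 9: {1,2,3,4,5,6,7,8,9,10,12,13}  (accept∈set)
final: {1,2,3,4,5,6,7,8,9,10,12,13}; accept 13 in set

Answer: ACCEPT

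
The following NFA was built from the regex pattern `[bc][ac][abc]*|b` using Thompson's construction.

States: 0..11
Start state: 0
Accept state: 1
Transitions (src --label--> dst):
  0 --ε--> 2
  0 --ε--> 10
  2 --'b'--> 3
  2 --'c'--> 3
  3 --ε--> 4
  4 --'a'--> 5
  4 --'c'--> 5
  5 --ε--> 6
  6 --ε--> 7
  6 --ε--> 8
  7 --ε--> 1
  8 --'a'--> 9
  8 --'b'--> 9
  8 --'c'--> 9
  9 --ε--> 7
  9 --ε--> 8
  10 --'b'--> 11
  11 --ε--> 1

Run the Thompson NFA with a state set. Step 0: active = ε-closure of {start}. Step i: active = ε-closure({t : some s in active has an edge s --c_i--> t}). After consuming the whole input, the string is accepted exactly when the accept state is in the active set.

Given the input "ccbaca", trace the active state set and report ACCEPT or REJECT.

initial (ε-close {0}): {0,2,10}
'c' @ 1: {3,4}
'c' @ 2: {1,5,6,7,8}  (accept∈set)
'b' @ 3: {1,7,8,9}  (accept∈set)
'a' @ 4: {1,7,8,9}  (accept∈set)
'c' @ 5: {1,7,8,9}  (accept∈set)
'a' @ 6: {1,7,8,9}  (accept∈set)
after full input: {1,7,8,9}  (accept=1 in)

Answer: ACCEPT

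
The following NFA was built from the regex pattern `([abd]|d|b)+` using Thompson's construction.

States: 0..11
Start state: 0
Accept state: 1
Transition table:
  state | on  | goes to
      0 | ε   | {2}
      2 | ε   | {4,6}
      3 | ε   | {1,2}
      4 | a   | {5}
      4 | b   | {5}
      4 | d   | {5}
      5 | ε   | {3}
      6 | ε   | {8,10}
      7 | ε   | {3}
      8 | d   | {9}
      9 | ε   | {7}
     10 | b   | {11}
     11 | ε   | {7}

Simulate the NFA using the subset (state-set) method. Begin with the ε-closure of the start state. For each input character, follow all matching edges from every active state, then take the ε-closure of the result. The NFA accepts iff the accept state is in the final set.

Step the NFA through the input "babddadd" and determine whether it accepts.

Answer: ACCEPT

Derivation:
S₀ = ε-closure({0}) = {0,2,4,6,8,10}
'b' @ 1: {1,2,3,4,5,6,7,8,10,11}  (accept∈set)
'a' @ 2: {1,2,3,4,5,6,8,10}  (accept∈set)
'b' @ 3: {1,2,3,4,5,6,7,8,10,11}  (accept∈set)
'd' @ 4: {1,2,3,4,5,6,7,8,9,10}  (accept∈set)
'd' @ 5: {1,2,3,4,5,6,7,8,9,10}  (accept∈set)
'a' @ 6: {1,2,3,4,5,6,8,10}  (accept∈set)
'd' @ 7: {1,2,3,4,5,6,7,8,9,10}  (accept∈set)
'd' @ 8: {1,2,3,4,5,6,7,8,9,10}  (accept∈set)
end set {1,2,3,4,5,6,7,8,9,10} — state 1 in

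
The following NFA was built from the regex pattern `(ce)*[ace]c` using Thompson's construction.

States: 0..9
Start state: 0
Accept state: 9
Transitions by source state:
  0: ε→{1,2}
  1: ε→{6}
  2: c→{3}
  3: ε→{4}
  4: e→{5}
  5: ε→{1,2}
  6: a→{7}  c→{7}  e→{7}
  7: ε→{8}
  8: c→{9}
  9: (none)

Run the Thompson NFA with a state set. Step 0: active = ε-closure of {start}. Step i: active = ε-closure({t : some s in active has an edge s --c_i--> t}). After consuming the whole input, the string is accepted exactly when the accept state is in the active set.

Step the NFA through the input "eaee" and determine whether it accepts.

Answer: REJECT

Derivation:
start: ε-closure({0}) = {0,1,2,6}
'e' @ 1: {7,8}
'a' @ 2: {}  — state set empty
rest 'ee' ignored (set empty)
after full input: {}  (accept=9 not in)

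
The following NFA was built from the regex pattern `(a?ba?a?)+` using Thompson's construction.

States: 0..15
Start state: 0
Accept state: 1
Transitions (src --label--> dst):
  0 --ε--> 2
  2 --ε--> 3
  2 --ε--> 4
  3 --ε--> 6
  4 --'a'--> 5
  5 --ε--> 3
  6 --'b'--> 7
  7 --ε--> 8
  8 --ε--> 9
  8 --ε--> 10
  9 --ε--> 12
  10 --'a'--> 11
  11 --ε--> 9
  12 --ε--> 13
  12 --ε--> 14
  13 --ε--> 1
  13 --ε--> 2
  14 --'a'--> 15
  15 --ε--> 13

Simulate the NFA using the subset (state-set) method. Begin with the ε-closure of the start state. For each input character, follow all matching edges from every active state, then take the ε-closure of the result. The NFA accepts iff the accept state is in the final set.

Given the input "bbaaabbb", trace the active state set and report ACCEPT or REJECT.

Answer: ACCEPT

Trace:
S₀ = ε-closure({0}) = {0,2,3,4,6}
'b' @ 1: {1,2,3,4,6,7,8,9,10,12,13,14}  [accepting]
'b' @ 2: {1,2,3,4,6,7,8,9,10,12,13,14}  [accepting]
'a' @ 3: {1,2,3,4,5,6,9,11,12,13,14,15}  [accepting]
'a' @ 4: {1,2,3,4,5,6,13,15}  [accepting]
'a' @ 5: {3,5,6}
'b' @ 6: {1,2,3,4,6,7,8,9,10,12,13,14}  [accepting]
'b' @ 7: {1,2,3,4,6,7,8,9,10,12,13,14}  [accepting]
'b' @ 8: {1,2,3,4,6,7,8,9,10,12,13,14}  [accepting]
end set {1,2,3,4,6,7,8,9,10,12,13,14} — state 1 in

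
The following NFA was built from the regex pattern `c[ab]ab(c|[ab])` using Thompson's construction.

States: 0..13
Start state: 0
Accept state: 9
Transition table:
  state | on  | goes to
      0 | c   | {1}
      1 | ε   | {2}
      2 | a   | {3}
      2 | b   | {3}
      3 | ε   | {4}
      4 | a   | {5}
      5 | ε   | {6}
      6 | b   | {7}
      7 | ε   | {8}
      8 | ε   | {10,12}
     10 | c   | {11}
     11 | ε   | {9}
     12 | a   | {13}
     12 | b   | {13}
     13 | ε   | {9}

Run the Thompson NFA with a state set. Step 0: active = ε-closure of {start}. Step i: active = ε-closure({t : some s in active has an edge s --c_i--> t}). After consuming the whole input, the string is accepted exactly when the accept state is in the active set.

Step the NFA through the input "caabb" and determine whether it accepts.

Answer: ACCEPT

Derivation:
S₀ = ε-closure({0}) = {0}
'c' @ 1: {1,2}
'a' @ 2: {3,4}
'a' @ 3: {5,6}
'b' @ 4: {7,8,10,12}
'b' @ 5: {9,13}  ✓accept
after full input: {9,13}  (accept=9 in)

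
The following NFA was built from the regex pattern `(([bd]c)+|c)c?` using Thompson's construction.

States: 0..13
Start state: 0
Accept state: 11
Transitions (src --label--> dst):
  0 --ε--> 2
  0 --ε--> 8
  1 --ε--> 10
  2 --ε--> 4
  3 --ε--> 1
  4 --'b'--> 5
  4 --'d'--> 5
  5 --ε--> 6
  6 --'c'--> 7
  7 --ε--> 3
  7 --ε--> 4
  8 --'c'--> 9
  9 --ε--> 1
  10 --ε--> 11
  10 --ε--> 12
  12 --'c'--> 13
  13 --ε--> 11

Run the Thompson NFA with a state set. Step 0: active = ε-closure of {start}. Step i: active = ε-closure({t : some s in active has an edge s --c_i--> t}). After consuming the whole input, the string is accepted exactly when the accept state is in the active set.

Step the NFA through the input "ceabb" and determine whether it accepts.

Answer: REJECT

Steps:
start: ε-closure({0}) = {0,2,4,8}
'c' @ 1: {1,9,10,11,12}  (accept∈set)
'e' @ 2: {}  — state set empty
rest 'abb' ignored (set empty)
after full input: {}  (accept=11 not in)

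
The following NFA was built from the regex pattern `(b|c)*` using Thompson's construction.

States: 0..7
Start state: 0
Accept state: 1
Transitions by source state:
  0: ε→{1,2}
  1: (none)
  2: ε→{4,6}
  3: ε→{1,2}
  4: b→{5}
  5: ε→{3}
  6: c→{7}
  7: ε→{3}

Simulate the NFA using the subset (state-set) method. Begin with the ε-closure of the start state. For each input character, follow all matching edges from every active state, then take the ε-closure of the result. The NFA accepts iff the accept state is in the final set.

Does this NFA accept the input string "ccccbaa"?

S₀ = ε-closure({0}) = {0,1,2,4,6}
'c' @ 1: {1,2,3,4,6,7}  ✓accept
'c' @ 2: {1,2,3,4,6,7}  ✓accept
'c' @ 3: {1,2,3,4,6,7}  ✓accept
'c' @ 4: {1,2,3,4,6,7}  ✓accept
'b' @ 5: {1,2,3,4,5,6}  ✓accept
'a' @ 6: {}  — state set empty
rest 'a' ignored (set empty)
after full input: {}  (accept=1 not in)

Answer: REJECT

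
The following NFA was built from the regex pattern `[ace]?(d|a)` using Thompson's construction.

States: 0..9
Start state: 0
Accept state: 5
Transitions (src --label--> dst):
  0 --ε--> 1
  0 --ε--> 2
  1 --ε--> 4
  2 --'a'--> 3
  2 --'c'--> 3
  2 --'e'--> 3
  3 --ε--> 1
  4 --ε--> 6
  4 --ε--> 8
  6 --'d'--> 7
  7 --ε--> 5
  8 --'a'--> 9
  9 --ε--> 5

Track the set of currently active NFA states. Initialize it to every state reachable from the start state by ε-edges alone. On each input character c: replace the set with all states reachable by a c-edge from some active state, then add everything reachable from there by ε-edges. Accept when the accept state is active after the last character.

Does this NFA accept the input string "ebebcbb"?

Answer: REJECT

Steps:
S₀ = ε-closure({0}) = {0,1,2,4,6,8}
'e' @ 1: {1,3,4,6,8}
'b' @ 2: {}  — no active states
rest 'ebcbb' ignored (set empty)
final: {}; accept 5 not in set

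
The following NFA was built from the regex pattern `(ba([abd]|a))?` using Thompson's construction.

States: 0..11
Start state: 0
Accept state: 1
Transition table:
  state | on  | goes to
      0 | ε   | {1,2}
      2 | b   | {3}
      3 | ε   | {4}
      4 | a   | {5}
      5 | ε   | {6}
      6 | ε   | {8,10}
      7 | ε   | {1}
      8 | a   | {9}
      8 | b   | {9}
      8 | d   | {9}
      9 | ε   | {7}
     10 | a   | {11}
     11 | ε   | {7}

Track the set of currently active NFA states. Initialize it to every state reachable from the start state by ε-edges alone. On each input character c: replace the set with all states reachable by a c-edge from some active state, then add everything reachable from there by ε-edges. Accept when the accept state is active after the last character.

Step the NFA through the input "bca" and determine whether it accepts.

Answer: REJECT

Trace:
start: ε-closure({0}) = {0,1,2}
'b' @ 1: {3,4}
'c' @ 2: {}  — no active states
rest 'a' ignored (set empty)
end set {} — state 1 not in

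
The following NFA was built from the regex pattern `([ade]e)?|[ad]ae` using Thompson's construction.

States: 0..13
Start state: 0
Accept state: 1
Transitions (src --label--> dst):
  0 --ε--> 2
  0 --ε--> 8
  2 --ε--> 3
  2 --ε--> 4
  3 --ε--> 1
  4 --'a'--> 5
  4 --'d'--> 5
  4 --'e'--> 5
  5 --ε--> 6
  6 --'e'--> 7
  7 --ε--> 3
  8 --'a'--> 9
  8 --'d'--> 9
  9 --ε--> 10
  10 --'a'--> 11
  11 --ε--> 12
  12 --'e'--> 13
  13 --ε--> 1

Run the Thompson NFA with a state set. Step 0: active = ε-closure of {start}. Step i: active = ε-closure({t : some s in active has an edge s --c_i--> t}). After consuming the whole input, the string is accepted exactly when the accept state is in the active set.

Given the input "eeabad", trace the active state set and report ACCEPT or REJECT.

initial (ε-close {0}): {0,1,2,3,4,8}
'e' @ 1: {5,6}
'e' @ 2: {1,3,7}  (accept∈set)
'a' @ 3: {}  — state set empty
rest 'bad' ignored (set empty)
final: {}; accept 1 not in set

Answer: REJECT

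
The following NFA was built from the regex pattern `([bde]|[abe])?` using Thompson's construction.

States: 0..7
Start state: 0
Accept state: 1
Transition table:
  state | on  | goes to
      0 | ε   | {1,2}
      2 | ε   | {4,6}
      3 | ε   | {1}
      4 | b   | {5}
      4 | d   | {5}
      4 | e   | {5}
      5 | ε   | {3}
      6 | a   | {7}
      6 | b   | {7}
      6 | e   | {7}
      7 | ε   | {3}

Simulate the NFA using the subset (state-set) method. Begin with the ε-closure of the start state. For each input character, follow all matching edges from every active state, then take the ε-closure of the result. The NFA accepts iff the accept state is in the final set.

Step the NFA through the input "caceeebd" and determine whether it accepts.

Answer: REJECT

Derivation:
start: ε-closure({0}) = {0,1,2,4,6}
'c' @ 1: {}  — no active states
rest 'aceeebd' ignored (set empty)
end set {} — state 1 not in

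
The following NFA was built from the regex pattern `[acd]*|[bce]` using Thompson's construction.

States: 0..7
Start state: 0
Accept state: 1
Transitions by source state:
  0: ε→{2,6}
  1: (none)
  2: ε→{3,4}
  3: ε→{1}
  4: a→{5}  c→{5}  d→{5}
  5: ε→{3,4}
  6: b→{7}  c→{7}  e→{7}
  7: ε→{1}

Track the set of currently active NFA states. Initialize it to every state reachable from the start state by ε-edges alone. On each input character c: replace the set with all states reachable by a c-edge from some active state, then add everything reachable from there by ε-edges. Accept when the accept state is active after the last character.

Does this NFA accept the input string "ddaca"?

Answer: ACCEPT

Trace:
S₀ = ε-closure({0}) = {0,1,2,3,4,6}
'd' @ 1: {1,3,4,5}  (accept∈set)
'd' @ 2: {1,3,4,5}  (accept∈set)
'a' @ 3: {1,3,4,5}  (accept∈set)
'c' @ 4: {1,3,4,5}  (accept∈set)
'a' @ 5: {1,3,4,5}  (accept∈set)
final: {1,3,4,5}; accept 1 in set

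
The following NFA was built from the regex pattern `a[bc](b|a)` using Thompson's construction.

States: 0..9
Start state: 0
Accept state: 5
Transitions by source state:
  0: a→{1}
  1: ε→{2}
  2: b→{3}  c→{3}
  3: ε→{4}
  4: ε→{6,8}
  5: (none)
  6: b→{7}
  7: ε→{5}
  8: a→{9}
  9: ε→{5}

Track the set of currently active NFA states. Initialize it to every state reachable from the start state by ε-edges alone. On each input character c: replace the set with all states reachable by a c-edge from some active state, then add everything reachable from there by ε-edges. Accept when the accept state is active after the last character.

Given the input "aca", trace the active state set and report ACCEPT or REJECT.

initial (ε-close {0}): {0}
'a' @ 1: {1,2}
'c' @ 2: {3,4,6,8}
'a' @ 3: {5,9}  [accepting]
end set {5,9} — state 5 in

Answer: ACCEPT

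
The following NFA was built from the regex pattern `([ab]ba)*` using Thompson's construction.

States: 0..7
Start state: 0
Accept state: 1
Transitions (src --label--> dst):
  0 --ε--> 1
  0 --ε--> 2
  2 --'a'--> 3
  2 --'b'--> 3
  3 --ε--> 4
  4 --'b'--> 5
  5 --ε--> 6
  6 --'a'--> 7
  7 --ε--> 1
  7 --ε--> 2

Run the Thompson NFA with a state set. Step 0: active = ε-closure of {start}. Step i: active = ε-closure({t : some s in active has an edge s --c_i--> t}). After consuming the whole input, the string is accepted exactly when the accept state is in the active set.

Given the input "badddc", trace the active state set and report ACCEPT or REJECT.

initial (ε-close {0}): {0,1,2}
'b' @ 1: {3,4}
'a' @ 2: {}  — dead — no transitions
rest 'dddc' ignored (set empty)
final: {}; accept 1 not in set

Answer: REJECT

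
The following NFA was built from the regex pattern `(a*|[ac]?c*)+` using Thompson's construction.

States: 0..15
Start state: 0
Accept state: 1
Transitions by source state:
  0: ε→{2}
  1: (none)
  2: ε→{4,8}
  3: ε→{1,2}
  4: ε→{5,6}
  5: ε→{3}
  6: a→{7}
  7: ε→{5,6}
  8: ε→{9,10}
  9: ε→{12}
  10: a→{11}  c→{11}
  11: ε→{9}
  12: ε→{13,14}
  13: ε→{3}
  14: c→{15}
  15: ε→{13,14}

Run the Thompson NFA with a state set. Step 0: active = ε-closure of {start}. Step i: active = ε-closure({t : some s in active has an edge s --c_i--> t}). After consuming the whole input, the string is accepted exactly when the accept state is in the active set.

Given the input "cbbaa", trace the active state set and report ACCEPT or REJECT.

Answer: REJECT

Steps:
initial (ε-close {0}): {0,1,2,3,4,5,6,8,9,10,12,13,14}
'c' @ 1: {1,2,3,4,5,6,8,9,10,11,12,13,14,15}  [accepting]
'b' @ 2: {}  — state set empty
rest 'baa' ignored (set empty)
end set {} — state 1 not in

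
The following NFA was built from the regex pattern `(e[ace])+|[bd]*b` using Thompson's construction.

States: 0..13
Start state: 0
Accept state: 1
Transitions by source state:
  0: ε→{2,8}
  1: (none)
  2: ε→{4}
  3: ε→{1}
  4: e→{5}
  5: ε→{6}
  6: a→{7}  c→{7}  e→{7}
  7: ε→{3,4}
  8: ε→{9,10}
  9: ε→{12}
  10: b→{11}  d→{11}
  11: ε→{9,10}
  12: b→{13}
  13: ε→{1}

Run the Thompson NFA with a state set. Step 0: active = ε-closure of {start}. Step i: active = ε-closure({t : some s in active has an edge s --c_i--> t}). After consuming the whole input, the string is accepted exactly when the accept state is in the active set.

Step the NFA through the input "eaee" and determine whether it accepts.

initial (ε-close {0}): {0,2,4,8,9,10,12}
'e' @ 1: {5,6}
'a' @ 2: {1,3,4,7}  (accept∈set)
'e' @ 3: {5,6}
'e' @ 4: {1,3,4,7}  (accept∈set)
after full input: {1,3,4,7}  (accept=1 in)

Answer: ACCEPT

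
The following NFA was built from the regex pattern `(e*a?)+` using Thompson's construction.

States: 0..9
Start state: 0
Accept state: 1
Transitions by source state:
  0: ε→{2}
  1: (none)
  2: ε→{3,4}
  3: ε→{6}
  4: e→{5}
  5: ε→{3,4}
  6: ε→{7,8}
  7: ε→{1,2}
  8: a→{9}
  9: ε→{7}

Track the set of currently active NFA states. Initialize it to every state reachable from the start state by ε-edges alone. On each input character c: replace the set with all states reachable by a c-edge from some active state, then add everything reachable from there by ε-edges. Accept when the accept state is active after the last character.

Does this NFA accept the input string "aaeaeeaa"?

S₀ = ε-closure({0}) = {0,1,2,3,4,6,7,8}
'a' @ 1: {1,2,3,4,6,7,8,9}  ✓accept
'a' @ 2: {1,2,3,4,6,7,8,9}  ✓accept
'e' @ 3: {1,2,3,4,5,6,7,8}  ✓accept
'a' @ 4: {1,2,3,4,6,7,8,9}  ✓accept
'e' @ 5: {1,2,3,4,5,6,7,8}  ✓accept
'e' @ 6: {1,2,3,4,5,6,7,8}  ✓accept
'a' @ 7: {1,2,3,4,6,7,8,9}  ✓accept
'a' @ 8: {1,2,3,4,6,7,8,9}  ✓accept
after full input: {1,2,3,4,6,7,8,9}  (accept=1 in)

Answer: ACCEPT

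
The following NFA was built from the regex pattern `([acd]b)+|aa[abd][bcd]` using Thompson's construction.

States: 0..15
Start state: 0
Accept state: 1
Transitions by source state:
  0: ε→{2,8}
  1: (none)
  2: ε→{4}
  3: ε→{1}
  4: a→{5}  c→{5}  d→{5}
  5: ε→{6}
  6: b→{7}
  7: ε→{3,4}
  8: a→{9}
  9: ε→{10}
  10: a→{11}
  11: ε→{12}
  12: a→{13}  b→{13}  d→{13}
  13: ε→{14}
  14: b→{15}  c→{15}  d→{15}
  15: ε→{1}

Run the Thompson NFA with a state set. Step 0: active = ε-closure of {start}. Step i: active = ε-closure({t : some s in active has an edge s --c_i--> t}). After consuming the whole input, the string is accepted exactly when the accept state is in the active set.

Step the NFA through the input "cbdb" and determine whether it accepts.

start: ε-closure({0}) = {0,2,4,8}
'c' @ 1: {5,6}
'b' @ 2: {1,3,4,7}  [accepting]
'd' @ 3: {5,6}
'b' @ 4: {1,3,4,7}  [accepting]
end set {1,3,4,7} — state 1 in

Answer: ACCEPT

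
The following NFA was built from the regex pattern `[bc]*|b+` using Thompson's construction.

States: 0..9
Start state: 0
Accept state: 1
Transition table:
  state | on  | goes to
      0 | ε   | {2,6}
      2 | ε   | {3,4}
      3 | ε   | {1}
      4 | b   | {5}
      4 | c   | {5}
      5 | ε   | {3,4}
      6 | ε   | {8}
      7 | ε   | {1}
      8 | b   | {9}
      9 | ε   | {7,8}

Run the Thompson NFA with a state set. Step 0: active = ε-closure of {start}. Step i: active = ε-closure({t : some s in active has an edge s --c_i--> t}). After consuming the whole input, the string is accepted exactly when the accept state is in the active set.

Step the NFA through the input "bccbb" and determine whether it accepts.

S₀ = ε-closure({0}) = {0,1,2,3,4,6,8}
'b' @ 1: {1,3,4,5,7,8,9}  (accept∈set)
'c' @ 2: {1,3,4,5}  (accept∈set)
'c' @ 3: {1,3,4,5}  (accept∈set)
'b' @ 4: {1,3,4,5}  (accept∈set)
'b' @ 5: {1,3,4,5}  (accept∈set)
end set {1,3,4,5} — state 1 in

Answer: ACCEPT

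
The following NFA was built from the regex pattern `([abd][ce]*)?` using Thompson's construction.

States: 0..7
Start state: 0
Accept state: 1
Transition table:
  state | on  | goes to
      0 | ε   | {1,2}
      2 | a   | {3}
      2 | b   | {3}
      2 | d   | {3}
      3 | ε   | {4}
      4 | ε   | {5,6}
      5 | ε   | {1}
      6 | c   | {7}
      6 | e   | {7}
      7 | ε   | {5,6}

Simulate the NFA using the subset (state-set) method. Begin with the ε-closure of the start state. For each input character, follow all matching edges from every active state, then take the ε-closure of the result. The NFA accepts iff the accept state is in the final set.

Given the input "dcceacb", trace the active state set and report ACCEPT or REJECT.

start: ε-closure({0}) = {0,1,2}
'd' @ 1: {1,3,4,5,6}  (accept∈set)
'c' @ 2: {1,5,6,7}  (accept∈set)
'c' @ 3: {1,5,6,7}  (accept∈set)
'e' @ 4: {1,5,6,7}  (accept∈set)
'a' @ 5: {}  — dead — no transitions
rest 'cb' ignored (set empty)
end set {} — state 1 not in

Answer: REJECT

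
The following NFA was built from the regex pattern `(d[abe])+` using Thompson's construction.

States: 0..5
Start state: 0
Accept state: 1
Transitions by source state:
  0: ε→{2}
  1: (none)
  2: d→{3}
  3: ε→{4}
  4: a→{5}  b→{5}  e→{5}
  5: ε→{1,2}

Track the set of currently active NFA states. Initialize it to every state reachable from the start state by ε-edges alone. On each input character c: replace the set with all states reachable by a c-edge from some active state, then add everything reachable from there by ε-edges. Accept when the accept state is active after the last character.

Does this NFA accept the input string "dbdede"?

Answer: ACCEPT

Steps:
S₀ = ε-closure({0}) = {0,2}
'd' @ 1: {3,4}
'b' @ 2: {1,2,5}  ✓accept
'd' @ 3: {3,4}
'e' @ 4: {1,2,5}  ✓accept
'd' @ 5: {3,4}
'e' @ 6: {1,2,5}  ✓accept
final: {1,2,5}; accept 1 in set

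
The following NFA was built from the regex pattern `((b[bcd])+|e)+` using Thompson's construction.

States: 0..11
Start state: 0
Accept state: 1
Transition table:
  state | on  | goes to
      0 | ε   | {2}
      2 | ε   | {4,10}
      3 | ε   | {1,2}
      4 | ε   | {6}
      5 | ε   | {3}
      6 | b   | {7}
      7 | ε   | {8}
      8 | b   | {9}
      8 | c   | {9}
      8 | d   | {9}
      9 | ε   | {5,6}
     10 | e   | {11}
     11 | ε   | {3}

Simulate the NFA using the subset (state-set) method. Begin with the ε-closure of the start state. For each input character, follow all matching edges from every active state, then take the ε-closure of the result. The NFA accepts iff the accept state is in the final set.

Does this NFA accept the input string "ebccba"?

initial (ε-close {0}): {0,2,4,6,10}
'e' @ 1: {1,2,3,4,6,10,11}  ✓accept
'b' @ 2: {7,8}
'c' @ 3: {1,2,3,4,5,6,9,10}  ✓accept
'c' @ 4: {}  — dead — no transitions
rest 'ba' ignored (set empty)
after full input: {}  (accept=1 not in)

Answer: REJECT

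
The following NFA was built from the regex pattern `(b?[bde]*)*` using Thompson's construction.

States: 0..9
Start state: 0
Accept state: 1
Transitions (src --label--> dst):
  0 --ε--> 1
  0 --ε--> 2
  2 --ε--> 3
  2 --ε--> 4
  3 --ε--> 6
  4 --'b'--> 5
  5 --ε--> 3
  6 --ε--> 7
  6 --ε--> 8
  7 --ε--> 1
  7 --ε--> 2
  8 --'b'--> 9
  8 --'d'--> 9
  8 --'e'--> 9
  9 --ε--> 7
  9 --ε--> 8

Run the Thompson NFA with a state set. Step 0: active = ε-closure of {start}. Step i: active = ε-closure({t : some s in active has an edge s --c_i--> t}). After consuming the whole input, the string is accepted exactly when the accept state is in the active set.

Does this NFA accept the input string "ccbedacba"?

start: ε-closure({0}) = {0,1,2,3,4,6,7,8}
'c' @ 1: {}  — dead — no transitions
rest 'cbedacba' ignored (set empty)
end set {} — state 1 not in

Answer: REJECT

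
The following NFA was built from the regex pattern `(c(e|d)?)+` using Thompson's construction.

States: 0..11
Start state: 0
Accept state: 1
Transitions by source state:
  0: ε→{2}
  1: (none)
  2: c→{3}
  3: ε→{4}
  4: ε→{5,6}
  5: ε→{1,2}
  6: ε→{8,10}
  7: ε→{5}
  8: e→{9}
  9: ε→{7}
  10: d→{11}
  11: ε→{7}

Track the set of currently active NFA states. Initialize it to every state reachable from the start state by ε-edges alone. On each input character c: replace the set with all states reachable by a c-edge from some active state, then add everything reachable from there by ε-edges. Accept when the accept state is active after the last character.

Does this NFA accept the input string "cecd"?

start: ε-closure({0}) = {0,2}
'c' @ 1: {1,2,3,4,5,6,8,10}  ✓accept
'e' @ 2: {1,2,5,7,9}  ✓accept
'c' @ 3: {1,2,3,4,5,6,8,10}  ✓accept
'd' @ 4: {1,2,5,7,11}  ✓accept
after full input: {1,2,5,7,11}  (accept=1 in)

Answer: ACCEPT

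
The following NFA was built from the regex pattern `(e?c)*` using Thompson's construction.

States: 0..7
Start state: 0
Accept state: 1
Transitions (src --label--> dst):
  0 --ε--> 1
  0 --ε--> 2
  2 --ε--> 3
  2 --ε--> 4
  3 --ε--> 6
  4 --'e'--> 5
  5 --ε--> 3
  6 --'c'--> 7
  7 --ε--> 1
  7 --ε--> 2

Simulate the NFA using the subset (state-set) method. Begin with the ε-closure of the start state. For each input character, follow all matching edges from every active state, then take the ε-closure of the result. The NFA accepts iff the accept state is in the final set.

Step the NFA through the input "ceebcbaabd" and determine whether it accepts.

Answer: REJECT

Steps:
initial (ε-close {0}): {0,1,2,3,4,6}
'c' @ 1: {1,2,3,4,6,7}  [accepting]
'e' @ 2: {3,5,6}
'e' @ 3: {}  — state set empty
rest 'bcbaabd' ignored (set empty)
end set {} — state 1 not in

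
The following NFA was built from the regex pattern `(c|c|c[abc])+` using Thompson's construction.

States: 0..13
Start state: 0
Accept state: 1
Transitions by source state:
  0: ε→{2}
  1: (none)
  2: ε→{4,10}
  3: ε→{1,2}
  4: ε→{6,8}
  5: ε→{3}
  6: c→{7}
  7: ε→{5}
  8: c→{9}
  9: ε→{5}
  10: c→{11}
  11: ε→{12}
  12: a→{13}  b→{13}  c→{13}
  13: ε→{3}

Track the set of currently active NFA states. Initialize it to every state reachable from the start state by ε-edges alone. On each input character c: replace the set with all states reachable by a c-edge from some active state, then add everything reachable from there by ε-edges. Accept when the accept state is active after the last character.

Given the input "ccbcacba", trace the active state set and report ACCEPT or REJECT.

S₀ = ε-closure({0}) = {0,2,4,6,8,10}
'c' @ 1: {1,2,3,4,5,6,7,8,9,10,11,12}  ✓accept
'c' @ 2: {1,2,3,4,5,6,7,8,9,10,11,12,13}  ✓accept
'b' @ 3: {1,2,3,4,6,8,10,13}  ✓accept
'c' @ 4: {1,2,3,4,5,6,7,8,9,10,11,12}  ✓accept
'a' @ 5: {1,2,3,4,6,8,10,13}  ✓accept
'c' @ 6: {1,2,3,4,5,6,7,8,9,10,11,12}  ✓accept
'b' @ 7: {1,2,3,4,6,8,10,13}  ✓accept
'a' @ 8: {}  — no active states
end set {} — state 1 not in

Answer: REJECT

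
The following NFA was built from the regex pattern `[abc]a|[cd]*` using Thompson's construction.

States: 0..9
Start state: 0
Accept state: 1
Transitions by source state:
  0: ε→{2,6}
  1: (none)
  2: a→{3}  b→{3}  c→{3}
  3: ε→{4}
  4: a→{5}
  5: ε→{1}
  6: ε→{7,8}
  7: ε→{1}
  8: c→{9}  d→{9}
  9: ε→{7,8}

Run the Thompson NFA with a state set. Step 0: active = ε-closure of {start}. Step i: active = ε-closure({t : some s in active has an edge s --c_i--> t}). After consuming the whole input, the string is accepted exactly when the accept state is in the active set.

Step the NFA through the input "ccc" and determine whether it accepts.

start: ε-closure({0}) = {0,1,2,6,7,8}
'c' @ 1: {1,3,4,7,8,9}  [accepting]
'c' @ 2: {1,7,8,9}  [accepting]
'c' @ 3: {1,7,8,9}  [accepting]
final: {1,7,8,9}; accept 1 in set

Answer: ACCEPT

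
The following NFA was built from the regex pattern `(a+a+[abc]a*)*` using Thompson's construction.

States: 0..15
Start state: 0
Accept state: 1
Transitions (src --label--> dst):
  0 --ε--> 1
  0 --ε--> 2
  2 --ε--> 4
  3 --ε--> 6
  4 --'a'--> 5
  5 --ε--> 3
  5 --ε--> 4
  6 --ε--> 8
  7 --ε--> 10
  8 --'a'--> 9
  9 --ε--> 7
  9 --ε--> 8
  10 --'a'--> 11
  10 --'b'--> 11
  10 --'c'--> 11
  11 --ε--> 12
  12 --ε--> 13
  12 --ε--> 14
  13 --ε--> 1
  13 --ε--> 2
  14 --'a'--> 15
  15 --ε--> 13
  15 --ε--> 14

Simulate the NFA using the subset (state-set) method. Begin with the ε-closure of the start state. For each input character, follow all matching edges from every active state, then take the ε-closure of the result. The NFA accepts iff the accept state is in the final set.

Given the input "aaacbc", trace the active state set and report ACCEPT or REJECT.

Answer: REJECT

Trace:
start: ε-closure({0}) = {0,1,2,4}
'a' @ 1: {3,4,5,6,8}
'a' @ 2: {3,4,5,6,7,8,9,10}
'a' @ 3: {1,2,3,4,5,6,7,8,9,10,11,12,13,14}  [accepting]
'c' @ 4: {1,2,4,11,12,13,14}  [accepting]
'b' @ 5: {}  — no active states
rest 'c' ignored (set empty)
after full input: {}  (accept=1 not in)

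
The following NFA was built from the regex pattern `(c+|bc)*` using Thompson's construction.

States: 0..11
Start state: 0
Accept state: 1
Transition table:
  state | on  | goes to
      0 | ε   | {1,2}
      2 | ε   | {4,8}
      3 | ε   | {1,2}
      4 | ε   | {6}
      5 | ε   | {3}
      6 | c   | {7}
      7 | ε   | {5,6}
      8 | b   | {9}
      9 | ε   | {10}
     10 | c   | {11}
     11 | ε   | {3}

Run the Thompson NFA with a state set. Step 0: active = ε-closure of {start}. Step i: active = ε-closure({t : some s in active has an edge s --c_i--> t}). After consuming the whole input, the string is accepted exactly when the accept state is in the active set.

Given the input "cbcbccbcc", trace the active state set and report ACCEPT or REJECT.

Answer: ACCEPT

Trace:
start: ε-closure({0}) = {0,1,2,4,6,8}
'c' @ 1: {1,2,3,4,5,6,7,8}  (accept∈set)
'b' @ 2: {9,10}
'c' @ 3: {1,2,3,4,6,8,11}  (accept∈set)
'b' @ 4: {9,10}
'c' @ 5: {1,2,3,4,6,8,11}  (accept∈set)
'c' @ 6: {1,2,3,4,5,6,7,8}  (accept∈set)
'b' @ 7: {9,10}
'c' @ 8: {1,2,3,4,6,8,11}  (accept∈set)
'c' @ 9: {1,2,3,4,5,6,7,8}  (accept∈set)
end set {1,2,3,4,5,6,7,8} — state 1 in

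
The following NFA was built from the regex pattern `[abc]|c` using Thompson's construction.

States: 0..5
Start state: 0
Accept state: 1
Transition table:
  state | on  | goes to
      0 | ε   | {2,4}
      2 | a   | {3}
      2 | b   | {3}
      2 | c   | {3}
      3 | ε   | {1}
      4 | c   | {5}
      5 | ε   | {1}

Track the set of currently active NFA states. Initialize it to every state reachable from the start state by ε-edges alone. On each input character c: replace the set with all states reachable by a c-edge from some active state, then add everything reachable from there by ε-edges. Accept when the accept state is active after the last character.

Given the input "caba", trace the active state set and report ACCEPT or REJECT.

Answer: REJECT

Derivation:
S₀ = ε-closure({0}) = {0,2,4}
'c' @ 1: {1,3,5}  [accepting]
'a' @ 2: {}  — dead — no transitions
rest 'ba' ignored (set empty)
final: {}; accept 1 not in set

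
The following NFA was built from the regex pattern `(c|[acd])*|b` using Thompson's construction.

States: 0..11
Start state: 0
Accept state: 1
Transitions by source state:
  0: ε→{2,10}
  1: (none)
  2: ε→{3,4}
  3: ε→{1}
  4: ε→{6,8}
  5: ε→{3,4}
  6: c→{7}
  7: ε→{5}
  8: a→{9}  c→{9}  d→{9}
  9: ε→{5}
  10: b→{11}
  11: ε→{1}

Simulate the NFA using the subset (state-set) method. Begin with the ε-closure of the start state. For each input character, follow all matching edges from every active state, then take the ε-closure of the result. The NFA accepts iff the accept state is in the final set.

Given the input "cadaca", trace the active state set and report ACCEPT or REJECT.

initial (ε-close {0}): {0,1,2,3,4,6,8,10}
'c' @ 1: {1,3,4,5,6,7,8,9}  [accepting]
'a' @ 2: {1,3,4,5,6,8,9}  [accepting]
'd' @ 3: {1,3,4,5,6,8,9}  [accepting]
'a' @ 4: {1,3,4,5,6,8,9}  [accepting]
'c' @ 5: {1,3,4,5,6,7,8,9}  [accepting]
'a' @ 6: {1,3,4,5,6,8,9}  [accepting]
after full input: {1,3,4,5,6,8,9}  (accept=1 in)

Answer: ACCEPT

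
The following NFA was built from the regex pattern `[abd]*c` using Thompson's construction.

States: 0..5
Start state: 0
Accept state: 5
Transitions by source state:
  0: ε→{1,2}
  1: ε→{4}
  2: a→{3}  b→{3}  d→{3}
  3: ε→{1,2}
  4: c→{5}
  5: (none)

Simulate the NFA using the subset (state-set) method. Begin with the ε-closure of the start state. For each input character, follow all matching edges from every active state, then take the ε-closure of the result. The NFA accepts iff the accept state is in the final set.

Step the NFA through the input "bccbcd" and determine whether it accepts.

Answer: REJECT

Steps:
initial (ε-close {0}): {0,1,2,4}
'b' @ 1: {1,2,3,4}
'c' @ 2: {5}  ✓accept
'c' @ 3: {}  — dead — no transitions
rest 'bcd' ignored (set empty)
final: {}; accept 5 not in set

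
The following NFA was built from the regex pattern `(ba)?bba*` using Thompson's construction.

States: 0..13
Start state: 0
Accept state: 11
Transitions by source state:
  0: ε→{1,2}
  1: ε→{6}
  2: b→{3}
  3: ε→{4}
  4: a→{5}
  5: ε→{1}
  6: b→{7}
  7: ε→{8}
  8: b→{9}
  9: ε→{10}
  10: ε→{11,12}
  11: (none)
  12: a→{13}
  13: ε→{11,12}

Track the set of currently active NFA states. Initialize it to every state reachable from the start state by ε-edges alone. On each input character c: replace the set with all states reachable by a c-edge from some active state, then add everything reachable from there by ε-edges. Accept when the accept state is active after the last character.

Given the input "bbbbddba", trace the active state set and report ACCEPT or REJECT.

Answer: REJECT

Trace:
S₀ = ε-closure({0}) = {0,1,2,6}
'b' @ 1: {3,4,7,8}
'b' @ 2: {9,10,11,12}  ✓accept
'b' @ 3: {}  — dead — no transitions
rest 'bddba' ignored (set empty)
final: {}; accept 11 not in set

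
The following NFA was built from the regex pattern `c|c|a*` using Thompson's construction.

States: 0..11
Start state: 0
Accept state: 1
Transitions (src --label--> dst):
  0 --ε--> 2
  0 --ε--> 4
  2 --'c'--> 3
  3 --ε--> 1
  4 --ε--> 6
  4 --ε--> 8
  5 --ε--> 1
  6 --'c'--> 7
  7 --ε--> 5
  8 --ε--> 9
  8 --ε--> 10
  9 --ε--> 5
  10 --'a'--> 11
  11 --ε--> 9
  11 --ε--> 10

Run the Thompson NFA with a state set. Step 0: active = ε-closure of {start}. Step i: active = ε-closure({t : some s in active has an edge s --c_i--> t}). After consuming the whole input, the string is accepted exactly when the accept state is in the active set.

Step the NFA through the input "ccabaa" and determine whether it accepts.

Answer: REJECT

Trace:
S₀ = ε-closure({0}) = {0,1,2,4,5,6,8,9,10}
'c' @ 1: {1,3,5,7}  [accepting]
'c' @ 2: {}  — state set empty
rest 'abaa' ignored (set empty)
final: {}; accept 1 not in set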